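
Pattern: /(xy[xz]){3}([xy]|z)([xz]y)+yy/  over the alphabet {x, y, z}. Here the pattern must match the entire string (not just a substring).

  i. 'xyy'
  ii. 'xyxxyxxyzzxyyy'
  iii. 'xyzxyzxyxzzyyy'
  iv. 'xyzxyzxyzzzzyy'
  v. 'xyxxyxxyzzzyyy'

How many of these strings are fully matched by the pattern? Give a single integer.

3

i → no match — must end with 'yyy'
ii → match
iii → match
iv → no match — must end with 'yyy'
v → match
Total matched: 3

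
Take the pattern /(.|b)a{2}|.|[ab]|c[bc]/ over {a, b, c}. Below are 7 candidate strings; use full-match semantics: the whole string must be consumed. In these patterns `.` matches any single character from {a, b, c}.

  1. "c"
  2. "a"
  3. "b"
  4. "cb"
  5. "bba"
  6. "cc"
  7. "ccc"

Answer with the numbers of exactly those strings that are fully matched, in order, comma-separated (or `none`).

1. "c" → match
2. "a" → match
3. "b" → match
4. "cb" → match
5. "bba" → no match
6. "cc" → match
7. "ccc" → no match

1, 2, 3, 4, 6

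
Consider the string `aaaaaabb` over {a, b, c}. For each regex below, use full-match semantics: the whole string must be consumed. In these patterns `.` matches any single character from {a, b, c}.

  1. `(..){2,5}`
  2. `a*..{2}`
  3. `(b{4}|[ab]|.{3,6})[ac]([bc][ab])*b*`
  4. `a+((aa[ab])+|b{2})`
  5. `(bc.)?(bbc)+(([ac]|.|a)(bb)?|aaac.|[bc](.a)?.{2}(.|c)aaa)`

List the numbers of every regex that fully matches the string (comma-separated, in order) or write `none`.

1 → match
2 → match
3 → match
4 → match
5 → no match

1, 2, 3, 4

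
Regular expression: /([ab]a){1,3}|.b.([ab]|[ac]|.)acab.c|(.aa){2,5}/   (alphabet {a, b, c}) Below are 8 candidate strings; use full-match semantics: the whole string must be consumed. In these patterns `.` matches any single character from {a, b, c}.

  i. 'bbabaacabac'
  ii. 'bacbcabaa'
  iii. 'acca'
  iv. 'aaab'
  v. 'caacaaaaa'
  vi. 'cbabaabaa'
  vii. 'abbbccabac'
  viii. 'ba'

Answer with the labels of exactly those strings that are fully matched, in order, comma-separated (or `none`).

v, viii

i → no match
ii → no match
iii → no match
iv → no match
v → match
vi → no match
vii → no match
viii → match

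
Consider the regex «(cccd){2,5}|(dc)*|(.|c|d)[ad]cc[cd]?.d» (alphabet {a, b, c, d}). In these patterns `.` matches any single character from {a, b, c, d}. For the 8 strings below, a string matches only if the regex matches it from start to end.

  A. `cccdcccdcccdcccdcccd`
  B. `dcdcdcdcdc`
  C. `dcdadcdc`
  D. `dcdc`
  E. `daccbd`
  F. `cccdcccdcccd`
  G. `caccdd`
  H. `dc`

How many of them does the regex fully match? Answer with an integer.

A → match
B → match
C → no match
D → match
E → match
F → match
G → match
H → match
Total matched: 7

7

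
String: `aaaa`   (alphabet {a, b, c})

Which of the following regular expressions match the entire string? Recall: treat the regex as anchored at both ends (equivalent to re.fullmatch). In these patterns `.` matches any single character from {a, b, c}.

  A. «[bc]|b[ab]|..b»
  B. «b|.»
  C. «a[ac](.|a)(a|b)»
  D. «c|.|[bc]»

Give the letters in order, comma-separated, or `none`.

A → no match
B → no match
C → match
D → no match

C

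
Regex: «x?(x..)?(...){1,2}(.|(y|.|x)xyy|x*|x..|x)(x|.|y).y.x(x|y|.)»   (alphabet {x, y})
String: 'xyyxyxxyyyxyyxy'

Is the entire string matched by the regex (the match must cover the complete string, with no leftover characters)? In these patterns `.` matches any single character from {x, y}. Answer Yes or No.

Yes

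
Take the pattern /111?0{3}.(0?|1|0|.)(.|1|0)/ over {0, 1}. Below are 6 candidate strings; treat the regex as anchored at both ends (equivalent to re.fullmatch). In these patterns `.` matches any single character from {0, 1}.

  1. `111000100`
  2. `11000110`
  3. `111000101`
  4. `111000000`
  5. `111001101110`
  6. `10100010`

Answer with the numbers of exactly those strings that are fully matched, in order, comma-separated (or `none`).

1 → match
2 → match
3 → match
4 → match
5 → no match
6 → no match — must start with `11`

1, 2, 3, 4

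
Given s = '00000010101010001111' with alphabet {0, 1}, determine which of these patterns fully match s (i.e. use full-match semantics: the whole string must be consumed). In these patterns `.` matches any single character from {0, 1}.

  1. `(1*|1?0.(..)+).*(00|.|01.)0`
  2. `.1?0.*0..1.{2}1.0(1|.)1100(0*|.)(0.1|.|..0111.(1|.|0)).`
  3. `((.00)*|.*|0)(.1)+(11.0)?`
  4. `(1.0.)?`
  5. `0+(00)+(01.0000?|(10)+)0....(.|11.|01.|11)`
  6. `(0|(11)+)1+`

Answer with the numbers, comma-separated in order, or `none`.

3, 5

1 → no match — must end with '0'
2 → no match
3 → match
4 → no match
5 → match
6 → no match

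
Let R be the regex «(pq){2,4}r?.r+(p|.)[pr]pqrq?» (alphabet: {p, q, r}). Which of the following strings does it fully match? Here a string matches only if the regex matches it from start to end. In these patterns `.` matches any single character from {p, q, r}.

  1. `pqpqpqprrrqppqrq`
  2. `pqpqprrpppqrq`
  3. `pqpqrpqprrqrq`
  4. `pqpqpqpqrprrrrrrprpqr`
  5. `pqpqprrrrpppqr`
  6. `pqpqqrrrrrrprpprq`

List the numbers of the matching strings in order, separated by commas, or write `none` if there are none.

1, 2, 4, 5

1 → match
2 → match
3 → no match
4 → match
5 → match
6 → no match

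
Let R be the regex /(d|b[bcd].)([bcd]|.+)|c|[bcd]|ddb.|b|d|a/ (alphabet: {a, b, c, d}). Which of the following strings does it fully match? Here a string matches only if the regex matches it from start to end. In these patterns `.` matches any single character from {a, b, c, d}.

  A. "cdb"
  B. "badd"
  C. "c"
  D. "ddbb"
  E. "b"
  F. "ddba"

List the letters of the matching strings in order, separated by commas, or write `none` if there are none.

A. "cdb" → no match
B. "badd" → no match
C. "c" → match
D. "ddbb" → match
E. "b" → match
F. "ddba" → match

C, D, E, F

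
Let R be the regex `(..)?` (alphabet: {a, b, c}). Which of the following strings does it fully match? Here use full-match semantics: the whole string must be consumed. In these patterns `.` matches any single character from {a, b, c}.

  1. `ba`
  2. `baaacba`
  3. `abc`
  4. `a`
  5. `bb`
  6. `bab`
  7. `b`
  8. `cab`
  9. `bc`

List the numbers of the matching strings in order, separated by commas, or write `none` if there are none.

1 → match
2 → no match
3 → no match
4 → no match
5 → match
6 → no match
7 → no match
8 → no match
9 → match

1, 5, 9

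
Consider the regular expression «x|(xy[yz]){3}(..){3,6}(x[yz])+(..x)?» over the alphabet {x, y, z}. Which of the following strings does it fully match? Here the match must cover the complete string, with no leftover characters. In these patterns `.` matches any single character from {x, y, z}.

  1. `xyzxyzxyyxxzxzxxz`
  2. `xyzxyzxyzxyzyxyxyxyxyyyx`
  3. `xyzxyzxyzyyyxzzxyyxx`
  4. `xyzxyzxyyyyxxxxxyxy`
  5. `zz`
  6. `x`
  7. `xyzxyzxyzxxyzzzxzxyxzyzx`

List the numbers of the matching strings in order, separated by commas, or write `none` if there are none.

1, 2, 3, 4, 6, 7

1 → match
2 → match
3 → match
4 → match
5 → no match
6 → match
7 → match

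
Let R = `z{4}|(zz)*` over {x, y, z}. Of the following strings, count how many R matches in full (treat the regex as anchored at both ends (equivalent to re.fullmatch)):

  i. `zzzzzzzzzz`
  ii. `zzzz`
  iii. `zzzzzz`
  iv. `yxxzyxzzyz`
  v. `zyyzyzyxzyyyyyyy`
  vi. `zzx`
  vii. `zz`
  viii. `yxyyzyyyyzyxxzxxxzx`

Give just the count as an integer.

i → match
ii → match
iii → match
iv → no match
v → no match
vi → no match
vii → match
viii → no match
Total matched: 4

4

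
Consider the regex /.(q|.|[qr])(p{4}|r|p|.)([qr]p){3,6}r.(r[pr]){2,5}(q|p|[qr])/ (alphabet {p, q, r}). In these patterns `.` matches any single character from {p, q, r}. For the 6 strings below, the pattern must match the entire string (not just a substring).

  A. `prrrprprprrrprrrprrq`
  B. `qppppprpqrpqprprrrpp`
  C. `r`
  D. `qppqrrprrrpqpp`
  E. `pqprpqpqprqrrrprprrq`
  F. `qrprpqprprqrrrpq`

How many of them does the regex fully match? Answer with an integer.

A → match
B → no match
C. `r` → no match
D → no match
E → match
F → match
Total matched: 3

3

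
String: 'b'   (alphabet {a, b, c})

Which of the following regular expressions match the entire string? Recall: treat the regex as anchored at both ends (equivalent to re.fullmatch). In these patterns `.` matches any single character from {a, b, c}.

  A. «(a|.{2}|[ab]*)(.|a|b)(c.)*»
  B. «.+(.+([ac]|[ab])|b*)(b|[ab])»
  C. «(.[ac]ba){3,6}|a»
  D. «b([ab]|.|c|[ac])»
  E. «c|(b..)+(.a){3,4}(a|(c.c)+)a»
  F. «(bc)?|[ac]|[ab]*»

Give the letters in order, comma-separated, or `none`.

A → match
B → no match
C → no match
D → no match
E → no match
F → match

A, F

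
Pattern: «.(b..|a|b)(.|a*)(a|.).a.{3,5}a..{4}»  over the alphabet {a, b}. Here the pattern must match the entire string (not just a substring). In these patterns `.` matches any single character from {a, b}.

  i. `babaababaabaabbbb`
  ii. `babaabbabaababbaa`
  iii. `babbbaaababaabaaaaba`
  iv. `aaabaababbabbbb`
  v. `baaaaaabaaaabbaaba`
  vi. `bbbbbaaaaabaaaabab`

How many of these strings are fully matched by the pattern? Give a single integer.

i → no match
ii → no match
iii → no match
iv → no match
v → no match
vi → match
Total matched: 1

1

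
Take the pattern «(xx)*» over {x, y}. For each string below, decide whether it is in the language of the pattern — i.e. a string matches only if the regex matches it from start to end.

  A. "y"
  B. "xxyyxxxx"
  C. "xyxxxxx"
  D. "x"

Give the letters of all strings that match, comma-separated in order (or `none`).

A. "y" → no match
B. "xxyyxxxx" → no match
C. "xyxxxxx" → no match
D. "x" → no match

none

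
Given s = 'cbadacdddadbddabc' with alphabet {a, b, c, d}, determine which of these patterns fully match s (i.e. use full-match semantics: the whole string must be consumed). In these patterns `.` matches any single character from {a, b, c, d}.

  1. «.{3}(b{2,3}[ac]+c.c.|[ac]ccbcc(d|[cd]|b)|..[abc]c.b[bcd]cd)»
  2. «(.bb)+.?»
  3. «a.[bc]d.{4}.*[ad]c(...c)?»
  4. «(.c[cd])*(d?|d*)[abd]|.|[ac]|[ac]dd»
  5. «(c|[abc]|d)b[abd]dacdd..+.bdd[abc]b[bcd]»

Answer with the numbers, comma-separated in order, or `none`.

1 → no match
2 → no match
3 → no match — must start with 'a'
4 → no match
5 → match

5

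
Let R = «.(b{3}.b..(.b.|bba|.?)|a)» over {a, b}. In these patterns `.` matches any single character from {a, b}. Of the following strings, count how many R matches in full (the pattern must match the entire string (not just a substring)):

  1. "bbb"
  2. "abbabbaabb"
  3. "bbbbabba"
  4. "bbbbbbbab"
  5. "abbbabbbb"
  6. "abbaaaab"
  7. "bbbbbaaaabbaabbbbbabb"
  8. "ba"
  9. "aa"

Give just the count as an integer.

1. "bbb" → no match
2. "abbabbaabb" → no match
3. "bbbbabba" → match
4. "bbbbbbbab" → match
5. "abbbabbbb" → match
6. "abbaaaab" → no match
7 → no match
8. "ba" → match
9. "aa" → match
Total matched: 5

5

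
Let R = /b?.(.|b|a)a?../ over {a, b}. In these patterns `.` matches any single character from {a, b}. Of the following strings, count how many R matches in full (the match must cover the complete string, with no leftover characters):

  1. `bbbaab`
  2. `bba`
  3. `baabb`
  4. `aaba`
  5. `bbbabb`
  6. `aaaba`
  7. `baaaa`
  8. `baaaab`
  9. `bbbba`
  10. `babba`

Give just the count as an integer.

9

1 → match
2 → no match
3 → match
4 → match
5 → match
6 → match
7 → match
8 → match
9 → match
10 → match
Total matched: 9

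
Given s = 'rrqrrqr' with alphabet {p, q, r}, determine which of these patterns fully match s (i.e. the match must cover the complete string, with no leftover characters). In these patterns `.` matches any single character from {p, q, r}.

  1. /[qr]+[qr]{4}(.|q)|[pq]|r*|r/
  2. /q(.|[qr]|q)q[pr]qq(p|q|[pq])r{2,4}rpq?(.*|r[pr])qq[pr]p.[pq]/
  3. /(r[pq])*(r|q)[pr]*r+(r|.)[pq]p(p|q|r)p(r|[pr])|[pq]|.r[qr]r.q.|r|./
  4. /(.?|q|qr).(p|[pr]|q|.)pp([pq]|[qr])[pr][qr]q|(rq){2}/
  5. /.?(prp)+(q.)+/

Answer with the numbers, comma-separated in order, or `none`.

1, 3

1 → match
2 → no match — must start with 'q'
3 → match
4 → no match
5 → no match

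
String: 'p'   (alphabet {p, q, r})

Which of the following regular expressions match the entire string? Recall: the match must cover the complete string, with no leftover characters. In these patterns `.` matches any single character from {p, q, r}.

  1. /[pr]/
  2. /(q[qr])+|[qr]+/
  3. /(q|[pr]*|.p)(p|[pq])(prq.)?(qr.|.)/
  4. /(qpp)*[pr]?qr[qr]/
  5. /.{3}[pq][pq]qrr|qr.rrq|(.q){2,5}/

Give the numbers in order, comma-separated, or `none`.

1

1 → match
2 → no match
3 → no match
4 → no match
5 → no match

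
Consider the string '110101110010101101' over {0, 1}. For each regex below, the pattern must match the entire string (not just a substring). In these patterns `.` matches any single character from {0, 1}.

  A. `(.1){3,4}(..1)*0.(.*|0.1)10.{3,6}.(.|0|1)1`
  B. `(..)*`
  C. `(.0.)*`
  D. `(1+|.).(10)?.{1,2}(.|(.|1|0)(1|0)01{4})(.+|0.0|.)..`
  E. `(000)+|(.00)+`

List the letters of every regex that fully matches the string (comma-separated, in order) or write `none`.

A → match
B → match
C → no match
D → match
E → no match

A, B, D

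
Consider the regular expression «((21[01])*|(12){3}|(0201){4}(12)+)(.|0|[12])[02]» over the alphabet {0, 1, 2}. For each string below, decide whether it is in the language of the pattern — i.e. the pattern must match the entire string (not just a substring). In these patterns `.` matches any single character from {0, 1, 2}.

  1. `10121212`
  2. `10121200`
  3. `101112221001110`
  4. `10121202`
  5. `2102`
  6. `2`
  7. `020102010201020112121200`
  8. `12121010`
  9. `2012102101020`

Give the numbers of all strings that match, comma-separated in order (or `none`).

7

1. `10121212` → no match
2. `10121200` → no match
3 → no match
4. `10121202` → no match
5. `2102` → no match
6. `2` → no match
7 → match
8. `12121010` → no match
9 → no match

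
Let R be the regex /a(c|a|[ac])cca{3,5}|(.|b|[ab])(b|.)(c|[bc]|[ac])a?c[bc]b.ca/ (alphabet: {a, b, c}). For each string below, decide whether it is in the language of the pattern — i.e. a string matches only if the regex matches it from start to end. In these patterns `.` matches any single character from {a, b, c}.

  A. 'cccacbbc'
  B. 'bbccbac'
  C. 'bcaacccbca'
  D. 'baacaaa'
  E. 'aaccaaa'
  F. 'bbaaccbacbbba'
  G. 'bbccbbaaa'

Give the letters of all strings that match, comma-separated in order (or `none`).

E

A. 'cccacbbc' → no match
B. 'bbccbac' → no match
C. 'bcaacccbca' → no match
D. 'baacaaa' → no match
E. 'aaccaaa' → match
F → no match
G. 'bbccbbaaa' → no match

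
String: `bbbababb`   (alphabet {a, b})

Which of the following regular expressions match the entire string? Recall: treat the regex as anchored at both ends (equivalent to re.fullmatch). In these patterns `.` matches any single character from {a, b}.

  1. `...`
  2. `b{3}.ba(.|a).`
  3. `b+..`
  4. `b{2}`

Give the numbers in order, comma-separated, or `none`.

1 → no match
2 → match
3 → no match
4 → no match

2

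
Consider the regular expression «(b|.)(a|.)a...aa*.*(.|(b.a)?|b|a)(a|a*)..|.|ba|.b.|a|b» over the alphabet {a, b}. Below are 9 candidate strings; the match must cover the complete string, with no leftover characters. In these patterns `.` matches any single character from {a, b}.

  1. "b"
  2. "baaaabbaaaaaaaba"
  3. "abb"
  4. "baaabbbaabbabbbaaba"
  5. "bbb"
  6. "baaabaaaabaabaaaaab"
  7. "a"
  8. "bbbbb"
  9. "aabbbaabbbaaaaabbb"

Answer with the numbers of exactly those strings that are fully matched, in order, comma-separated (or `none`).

1. "b" → match
2 → no match
3. "abb" → match
4 → no match
5. "bbb" → match
6 → match
7. "a" → match
8. "bbbbb" → no match
9 → no match

1, 3, 5, 6, 7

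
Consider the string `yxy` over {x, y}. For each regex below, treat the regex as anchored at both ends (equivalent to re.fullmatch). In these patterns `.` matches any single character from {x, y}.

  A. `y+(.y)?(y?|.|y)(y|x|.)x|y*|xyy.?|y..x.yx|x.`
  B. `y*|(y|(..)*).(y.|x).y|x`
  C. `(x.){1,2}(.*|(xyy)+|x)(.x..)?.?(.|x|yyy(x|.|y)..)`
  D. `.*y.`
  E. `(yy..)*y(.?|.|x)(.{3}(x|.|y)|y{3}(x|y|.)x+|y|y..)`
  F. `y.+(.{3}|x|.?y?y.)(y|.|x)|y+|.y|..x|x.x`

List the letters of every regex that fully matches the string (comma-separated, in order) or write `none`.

A → no match
B → no match
C → no match — must start with `x`
D → no match
E → match
F → no match

E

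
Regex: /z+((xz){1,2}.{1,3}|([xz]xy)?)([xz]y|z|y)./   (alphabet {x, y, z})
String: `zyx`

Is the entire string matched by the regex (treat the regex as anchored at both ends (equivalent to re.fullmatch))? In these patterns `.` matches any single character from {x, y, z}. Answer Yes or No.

Yes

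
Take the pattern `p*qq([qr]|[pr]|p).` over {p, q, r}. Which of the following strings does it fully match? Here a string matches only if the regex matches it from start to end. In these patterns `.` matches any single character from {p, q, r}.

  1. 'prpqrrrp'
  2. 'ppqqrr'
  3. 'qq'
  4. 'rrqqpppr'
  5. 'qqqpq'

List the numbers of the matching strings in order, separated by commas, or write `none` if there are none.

2

1 → no match
2 → match
3 → no match
4 → no match
5 → no match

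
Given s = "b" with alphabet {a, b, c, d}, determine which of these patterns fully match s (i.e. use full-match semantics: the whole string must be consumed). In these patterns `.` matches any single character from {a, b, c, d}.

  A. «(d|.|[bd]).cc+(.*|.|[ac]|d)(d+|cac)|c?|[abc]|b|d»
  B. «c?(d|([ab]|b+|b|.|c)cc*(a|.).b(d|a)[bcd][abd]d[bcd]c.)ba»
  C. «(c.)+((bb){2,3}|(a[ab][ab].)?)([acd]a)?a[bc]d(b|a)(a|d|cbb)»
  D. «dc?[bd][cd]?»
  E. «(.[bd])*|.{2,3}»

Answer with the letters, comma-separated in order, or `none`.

A

A → match
B → no match — must end with "ba"
C → no match — must start with "c"
D → no match — must start with "d"
E → no match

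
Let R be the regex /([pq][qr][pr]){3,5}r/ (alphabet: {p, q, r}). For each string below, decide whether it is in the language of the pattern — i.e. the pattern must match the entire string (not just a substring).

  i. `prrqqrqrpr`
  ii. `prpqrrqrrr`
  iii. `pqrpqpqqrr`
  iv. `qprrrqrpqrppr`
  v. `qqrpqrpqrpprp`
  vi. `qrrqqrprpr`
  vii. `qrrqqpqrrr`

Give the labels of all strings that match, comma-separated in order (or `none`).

i, ii, iii, vi, vii

i → match
ii → match
iii → match
iv → no match
v → no match — must end with `r`
vi → match
vii → match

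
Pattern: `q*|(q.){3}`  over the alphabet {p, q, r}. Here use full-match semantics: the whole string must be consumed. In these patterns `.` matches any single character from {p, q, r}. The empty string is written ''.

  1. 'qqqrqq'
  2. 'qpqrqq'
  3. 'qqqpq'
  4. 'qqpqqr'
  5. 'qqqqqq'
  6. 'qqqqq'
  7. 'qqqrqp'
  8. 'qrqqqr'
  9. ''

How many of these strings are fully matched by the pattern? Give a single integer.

7

1 → match
2 → match
3 → no match
4 → no match
5 → match
6 → match
7 → match
8 → match
9 → match
Total matched: 7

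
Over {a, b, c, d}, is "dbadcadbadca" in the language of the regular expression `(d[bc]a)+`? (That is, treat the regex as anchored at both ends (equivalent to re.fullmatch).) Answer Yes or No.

Yes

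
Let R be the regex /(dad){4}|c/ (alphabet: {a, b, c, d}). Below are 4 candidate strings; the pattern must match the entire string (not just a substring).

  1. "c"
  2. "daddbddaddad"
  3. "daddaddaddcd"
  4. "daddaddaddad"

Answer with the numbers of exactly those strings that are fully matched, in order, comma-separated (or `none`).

1, 4

1 → match
2 → no match
3 → no match
4 → match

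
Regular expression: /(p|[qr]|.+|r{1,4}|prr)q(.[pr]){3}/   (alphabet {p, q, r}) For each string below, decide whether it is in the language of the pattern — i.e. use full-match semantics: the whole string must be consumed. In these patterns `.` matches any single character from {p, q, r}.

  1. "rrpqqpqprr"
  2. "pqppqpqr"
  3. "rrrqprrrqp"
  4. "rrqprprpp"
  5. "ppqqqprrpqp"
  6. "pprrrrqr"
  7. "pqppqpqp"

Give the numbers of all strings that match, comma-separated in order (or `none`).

1 → match
2 → match
3 → match
4 → match
5 → match
6 → no match
7 → match

1, 2, 3, 4, 5, 7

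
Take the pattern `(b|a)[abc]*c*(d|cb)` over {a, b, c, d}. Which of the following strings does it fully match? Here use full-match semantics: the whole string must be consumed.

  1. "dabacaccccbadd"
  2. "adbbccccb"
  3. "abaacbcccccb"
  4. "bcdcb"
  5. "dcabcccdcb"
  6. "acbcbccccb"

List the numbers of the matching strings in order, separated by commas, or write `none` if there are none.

3, 6

1 → no match
2. "adbbccccb" → no match
3. "abaacbcccccb" → match
4. "bcdcb" → no match
5. "dcabcccdcb" → no match
6. "acbcbccccb" → match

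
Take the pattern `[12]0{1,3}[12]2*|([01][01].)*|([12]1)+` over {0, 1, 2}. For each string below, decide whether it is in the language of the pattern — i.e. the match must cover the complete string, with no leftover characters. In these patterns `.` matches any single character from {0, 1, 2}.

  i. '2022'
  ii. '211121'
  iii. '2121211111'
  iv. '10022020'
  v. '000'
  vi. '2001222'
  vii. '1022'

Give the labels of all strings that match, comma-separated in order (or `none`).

i, ii, iii, v, vi, vii

i → match
ii → match
iii → match
iv → no match
v → match
vi → match
vii → match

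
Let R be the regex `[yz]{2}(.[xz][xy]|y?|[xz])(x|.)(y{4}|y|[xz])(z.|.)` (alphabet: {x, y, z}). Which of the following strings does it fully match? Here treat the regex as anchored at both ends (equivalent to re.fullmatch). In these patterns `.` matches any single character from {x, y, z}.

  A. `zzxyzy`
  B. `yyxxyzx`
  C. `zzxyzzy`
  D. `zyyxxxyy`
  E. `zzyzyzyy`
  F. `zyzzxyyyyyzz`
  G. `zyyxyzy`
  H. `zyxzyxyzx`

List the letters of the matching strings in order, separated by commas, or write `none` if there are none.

A, B, C, D, E, F, G, H

A. `zzxyzy` → match
B. `yyxxyzx` → match
C. `zzxyzzy` → match
D. `zyyxxxyy` → match
E. `zzyzyzyy` → match
F. `zyzzxyyyyyzz` → match
G. `zyyxyzy` → match
H. `zyxzyxyzx` → match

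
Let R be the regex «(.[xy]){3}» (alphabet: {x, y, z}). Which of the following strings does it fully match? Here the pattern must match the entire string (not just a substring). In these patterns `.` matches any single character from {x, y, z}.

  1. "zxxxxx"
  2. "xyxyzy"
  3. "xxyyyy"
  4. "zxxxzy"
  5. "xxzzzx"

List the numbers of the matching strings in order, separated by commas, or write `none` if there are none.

1 → match
2 → match
3 → match
4 → match
5 → no match

1, 2, 3, 4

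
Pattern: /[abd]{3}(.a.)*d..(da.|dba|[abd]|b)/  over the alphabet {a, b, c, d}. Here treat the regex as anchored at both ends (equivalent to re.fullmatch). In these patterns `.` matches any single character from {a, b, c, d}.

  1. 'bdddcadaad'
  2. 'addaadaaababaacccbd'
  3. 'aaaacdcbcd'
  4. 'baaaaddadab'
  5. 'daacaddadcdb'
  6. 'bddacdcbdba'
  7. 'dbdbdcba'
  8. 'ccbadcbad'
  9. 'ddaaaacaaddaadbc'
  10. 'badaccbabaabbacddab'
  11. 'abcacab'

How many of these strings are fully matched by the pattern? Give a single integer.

1. 'bdddcadaad' → no match
2 → no match
3. 'aaaacdcbcd' → no match
4. 'baaaaddadab' → no match
5. 'daacaddadcdb' → no match
6. 'bddacdcbdba' → no match
7. 'dbdbdcba' → no match
8. 'ccbadcbad' → no match
9 → no match
10 → no match
11. 'abcacab' → no match
Total matched: 0

0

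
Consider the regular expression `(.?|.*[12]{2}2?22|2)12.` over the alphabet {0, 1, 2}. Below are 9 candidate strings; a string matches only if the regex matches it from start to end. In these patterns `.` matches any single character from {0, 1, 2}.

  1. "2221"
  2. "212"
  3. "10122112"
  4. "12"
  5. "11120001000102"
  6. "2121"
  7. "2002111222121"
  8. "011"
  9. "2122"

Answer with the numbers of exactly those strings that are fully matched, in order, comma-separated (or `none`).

6, 7, 9

1 → no match
2 → no match
3 → no match
4 → no match
5 → no match
6 → match
7 → match
8 → no match
9 → match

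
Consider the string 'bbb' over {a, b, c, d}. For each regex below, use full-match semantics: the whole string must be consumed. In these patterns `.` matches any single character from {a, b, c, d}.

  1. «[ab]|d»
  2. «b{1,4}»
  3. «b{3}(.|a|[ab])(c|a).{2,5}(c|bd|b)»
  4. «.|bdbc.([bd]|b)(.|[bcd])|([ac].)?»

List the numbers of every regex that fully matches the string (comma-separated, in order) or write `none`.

2

1 → no match
2 → match
3 → no match
4 → no match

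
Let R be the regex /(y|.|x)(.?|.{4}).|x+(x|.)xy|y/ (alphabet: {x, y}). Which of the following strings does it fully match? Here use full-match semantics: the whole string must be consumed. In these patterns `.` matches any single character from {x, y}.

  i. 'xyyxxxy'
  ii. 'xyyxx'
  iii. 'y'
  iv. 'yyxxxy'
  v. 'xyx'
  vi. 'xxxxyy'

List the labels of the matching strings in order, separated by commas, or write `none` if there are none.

i → no match
ii → no match
iii → match
iv → match
v → match
vi → match

iii, iv, v, vi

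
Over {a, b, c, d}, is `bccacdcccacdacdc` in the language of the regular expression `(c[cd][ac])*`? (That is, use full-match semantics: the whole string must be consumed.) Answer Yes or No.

No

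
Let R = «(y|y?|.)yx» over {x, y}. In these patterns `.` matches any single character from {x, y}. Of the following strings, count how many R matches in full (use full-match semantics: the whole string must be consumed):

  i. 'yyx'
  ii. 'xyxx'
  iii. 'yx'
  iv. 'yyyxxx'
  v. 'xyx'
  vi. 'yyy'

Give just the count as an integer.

3

i → match
ii → no match — must end with 'yx'
iii → match
iv → no match — must end with 'yx'
v → match
vi → no match — must end with 'yx'
Total matched: 3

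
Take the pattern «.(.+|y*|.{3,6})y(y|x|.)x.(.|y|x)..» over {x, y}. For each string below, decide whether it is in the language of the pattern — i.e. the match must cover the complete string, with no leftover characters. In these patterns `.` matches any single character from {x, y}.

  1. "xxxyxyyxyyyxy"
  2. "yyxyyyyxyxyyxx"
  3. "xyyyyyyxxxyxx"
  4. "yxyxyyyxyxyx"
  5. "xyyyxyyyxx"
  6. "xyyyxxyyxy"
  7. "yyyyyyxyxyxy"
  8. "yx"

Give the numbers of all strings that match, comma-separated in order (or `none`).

3, 4, 6

1 → no match
2 → no match
3 → match
4 → match
5 → no match
6 → match
7 → no match
8 → no match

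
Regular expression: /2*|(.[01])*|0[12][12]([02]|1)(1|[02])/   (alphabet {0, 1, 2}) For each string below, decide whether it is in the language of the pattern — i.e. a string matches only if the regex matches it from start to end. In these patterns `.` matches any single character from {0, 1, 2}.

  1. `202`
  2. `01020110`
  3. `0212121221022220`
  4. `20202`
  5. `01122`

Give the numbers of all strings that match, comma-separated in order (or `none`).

5

1 → no match
2 → no match
3 → no match
4 → no match
5 → match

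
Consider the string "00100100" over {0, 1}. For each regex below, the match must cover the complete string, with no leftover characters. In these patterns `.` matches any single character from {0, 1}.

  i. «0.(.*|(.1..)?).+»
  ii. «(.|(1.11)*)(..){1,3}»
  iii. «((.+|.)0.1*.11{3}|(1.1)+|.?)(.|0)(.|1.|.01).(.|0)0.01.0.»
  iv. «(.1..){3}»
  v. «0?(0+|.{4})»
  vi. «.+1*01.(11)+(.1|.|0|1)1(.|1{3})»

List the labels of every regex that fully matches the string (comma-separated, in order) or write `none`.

i → match
ii → no match
iii → no match
iv → no match
v → no match
vi → no match

i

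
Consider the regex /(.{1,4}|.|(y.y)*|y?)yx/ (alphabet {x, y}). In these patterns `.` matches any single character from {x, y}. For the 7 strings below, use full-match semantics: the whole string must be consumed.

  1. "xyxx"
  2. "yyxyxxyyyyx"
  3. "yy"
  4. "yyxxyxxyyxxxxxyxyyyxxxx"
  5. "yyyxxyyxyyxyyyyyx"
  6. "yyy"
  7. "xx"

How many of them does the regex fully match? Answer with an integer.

1 → no match — must end with "yx"
2 → no match
3 → no match — must end with "yx"
4 → no match — must end with "yx"
5 → no match
6 → no match — must end with "yx"
7 → no match — must end with "yx"
Total matched: 0

0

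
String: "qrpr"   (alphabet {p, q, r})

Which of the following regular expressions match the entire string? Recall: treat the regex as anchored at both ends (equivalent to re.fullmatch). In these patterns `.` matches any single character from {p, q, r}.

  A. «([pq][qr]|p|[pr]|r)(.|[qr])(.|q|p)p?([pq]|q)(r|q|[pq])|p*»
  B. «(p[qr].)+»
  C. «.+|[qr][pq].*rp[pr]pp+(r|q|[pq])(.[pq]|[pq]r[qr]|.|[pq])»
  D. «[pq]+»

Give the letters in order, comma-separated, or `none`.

C

A → no match
B → no match — must start with "p"
C → match
D → no match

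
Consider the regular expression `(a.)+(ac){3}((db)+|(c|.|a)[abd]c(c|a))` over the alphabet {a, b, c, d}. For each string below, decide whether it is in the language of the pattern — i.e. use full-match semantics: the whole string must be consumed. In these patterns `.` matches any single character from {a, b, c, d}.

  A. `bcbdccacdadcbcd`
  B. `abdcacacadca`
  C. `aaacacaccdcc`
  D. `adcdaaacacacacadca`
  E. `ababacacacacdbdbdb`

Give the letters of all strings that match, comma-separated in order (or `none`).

C, E

A → no match — must start with `a`
B → no match
C → match
D → no match
E → match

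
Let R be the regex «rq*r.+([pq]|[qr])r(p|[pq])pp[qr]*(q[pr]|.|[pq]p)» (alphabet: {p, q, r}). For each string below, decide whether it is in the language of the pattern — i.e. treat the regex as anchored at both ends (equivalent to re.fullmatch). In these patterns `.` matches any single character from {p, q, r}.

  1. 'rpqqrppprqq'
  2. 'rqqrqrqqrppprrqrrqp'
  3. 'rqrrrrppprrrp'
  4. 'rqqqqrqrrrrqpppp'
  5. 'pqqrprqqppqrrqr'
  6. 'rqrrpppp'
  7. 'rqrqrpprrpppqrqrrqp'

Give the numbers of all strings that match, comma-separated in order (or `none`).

2, 3, 4, 7

1. 'rpqqrppprqq' → no match
2 → match
3 → match
4 → match
5 → no match — must start with 'r'
6. 'rqrrpppp' → no match
7 → match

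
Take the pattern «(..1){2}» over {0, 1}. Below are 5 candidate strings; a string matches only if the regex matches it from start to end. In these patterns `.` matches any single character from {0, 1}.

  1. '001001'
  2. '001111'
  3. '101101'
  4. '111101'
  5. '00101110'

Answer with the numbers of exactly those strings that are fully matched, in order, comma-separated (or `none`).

1, 2, 3, 4

1. '001001' → match
2. '001111' → match
3. '101101' → match
4. '111101' → match
5. '00101110' → no match — must end with '1'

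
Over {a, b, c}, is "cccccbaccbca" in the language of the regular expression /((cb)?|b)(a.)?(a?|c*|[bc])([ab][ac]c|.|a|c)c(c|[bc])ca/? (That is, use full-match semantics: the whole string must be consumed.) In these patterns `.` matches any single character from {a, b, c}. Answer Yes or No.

Yes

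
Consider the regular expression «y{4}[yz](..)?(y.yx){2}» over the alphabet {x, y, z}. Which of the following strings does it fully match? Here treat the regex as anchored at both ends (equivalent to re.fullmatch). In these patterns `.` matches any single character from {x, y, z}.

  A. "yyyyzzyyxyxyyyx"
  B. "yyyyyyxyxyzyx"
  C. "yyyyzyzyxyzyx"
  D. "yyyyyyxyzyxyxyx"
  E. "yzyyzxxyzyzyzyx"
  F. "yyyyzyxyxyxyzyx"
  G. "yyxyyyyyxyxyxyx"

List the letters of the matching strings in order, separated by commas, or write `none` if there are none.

A → match
B → match
C → match
D → match
E → no match
F → match
G → no match

A, B, C, D, F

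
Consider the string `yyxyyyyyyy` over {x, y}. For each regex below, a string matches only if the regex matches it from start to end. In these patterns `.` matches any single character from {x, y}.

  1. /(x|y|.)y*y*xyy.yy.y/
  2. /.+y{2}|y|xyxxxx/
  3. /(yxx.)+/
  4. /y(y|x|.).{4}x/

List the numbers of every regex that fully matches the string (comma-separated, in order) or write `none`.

1 → match
2 → match
3 → no match — must start with `yxx`
4 → no match — must end with `x`

1, 2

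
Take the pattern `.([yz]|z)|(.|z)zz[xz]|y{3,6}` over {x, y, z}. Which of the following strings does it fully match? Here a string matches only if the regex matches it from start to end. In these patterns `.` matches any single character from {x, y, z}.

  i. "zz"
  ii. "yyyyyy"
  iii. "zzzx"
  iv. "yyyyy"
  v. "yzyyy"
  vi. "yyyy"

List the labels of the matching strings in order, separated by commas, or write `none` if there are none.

i. "zz" → match
ii. "yyyyyy" → match
iii. "zzzx" → match
iv. "yyyyy" → match
v. "yzyyy" → no match
vi. "yyyy" → match

i, ii, iii, iv, vi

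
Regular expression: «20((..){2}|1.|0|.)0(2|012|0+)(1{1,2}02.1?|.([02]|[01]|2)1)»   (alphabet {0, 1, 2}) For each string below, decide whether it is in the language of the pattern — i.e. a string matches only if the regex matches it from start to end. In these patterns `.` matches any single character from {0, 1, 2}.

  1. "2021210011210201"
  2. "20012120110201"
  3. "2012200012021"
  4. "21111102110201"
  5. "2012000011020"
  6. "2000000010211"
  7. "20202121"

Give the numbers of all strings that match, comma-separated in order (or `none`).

3, 5, 6, 7

1 → no match
2 → no match
3 → match
4 → no match — must start with "20"
5 → match
6 → match
7 → match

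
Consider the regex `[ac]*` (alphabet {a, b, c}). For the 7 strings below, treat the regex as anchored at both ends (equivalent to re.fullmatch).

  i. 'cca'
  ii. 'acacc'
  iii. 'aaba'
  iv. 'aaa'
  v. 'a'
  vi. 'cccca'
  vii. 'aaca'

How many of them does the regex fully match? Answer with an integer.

6

i. 'cca' → match
ii. 'acacc' → match
iii. 'aaba' → no match
iv. 'aaa' → match
v. 'a' → match
vi. 'cccca' → match
vii. 'aaca' → match
Total matched: 6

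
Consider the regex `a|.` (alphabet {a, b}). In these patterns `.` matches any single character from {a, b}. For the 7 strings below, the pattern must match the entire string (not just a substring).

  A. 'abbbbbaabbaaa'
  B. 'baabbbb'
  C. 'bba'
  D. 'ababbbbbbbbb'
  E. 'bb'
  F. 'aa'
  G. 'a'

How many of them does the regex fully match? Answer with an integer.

A → no match
B → no match
C → no match
D → no match
E → no match
F → no match
G → match
Total matched: 1

1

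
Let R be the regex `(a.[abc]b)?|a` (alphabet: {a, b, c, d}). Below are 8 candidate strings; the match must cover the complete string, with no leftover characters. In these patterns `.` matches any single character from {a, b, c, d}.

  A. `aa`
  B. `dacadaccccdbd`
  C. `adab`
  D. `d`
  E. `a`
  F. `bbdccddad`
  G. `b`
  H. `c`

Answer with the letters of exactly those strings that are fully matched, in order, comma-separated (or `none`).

C, E

A → no match
B → no match
C → match
D → no match
E → match
F → no match
G → no match
H → no match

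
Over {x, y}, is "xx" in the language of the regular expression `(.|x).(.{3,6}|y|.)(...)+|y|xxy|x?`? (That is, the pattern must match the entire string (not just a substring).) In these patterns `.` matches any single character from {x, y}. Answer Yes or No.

No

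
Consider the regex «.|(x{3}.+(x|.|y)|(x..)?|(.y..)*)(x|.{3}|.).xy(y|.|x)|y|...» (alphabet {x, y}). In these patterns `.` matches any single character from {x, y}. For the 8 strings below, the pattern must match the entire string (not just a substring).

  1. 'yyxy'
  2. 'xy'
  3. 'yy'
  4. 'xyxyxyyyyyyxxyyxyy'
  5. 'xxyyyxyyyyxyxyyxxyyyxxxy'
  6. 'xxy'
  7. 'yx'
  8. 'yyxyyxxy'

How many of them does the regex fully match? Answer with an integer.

1

1 → no match
2 → no match
3 → no match
4 → no match
5 → no match
6 → match
7 → no match
8 → no match
Total matched: 1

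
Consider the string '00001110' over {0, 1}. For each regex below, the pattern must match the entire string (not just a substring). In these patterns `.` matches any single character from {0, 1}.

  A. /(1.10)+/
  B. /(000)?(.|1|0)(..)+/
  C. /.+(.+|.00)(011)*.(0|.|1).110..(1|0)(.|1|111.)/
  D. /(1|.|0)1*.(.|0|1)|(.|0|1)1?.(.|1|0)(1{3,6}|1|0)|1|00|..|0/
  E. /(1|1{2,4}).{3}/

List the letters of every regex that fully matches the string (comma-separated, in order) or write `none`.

A → no match — must start with '1'
B → match
C → no match
D → no match
E → no match — must start with '1'

B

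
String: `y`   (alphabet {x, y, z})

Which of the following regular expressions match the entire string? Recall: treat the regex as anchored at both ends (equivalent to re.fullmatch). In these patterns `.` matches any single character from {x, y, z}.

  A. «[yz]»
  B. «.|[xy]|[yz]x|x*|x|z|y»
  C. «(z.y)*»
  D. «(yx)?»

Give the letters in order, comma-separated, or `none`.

A → match
B → match
C → no match
D → no match

A, B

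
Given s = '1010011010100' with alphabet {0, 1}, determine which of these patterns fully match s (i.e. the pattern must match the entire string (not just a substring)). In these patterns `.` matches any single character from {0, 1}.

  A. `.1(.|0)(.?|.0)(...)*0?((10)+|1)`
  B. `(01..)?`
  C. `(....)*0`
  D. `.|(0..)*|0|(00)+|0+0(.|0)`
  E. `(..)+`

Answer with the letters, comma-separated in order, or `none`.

A → no match
B → no match
C → match
D → no match
E → no match

C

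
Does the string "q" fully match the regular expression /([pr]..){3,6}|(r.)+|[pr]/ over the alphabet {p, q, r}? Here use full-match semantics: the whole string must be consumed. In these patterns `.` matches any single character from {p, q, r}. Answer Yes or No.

No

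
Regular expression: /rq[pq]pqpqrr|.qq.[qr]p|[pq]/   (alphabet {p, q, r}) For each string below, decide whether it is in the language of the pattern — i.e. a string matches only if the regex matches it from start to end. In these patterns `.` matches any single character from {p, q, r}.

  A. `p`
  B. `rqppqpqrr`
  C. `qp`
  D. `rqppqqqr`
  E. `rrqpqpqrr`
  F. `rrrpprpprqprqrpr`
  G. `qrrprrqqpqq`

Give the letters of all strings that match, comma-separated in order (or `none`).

A → match
B → match
C → no match
D → no match
E → no match
F → no match
G → no match

A, B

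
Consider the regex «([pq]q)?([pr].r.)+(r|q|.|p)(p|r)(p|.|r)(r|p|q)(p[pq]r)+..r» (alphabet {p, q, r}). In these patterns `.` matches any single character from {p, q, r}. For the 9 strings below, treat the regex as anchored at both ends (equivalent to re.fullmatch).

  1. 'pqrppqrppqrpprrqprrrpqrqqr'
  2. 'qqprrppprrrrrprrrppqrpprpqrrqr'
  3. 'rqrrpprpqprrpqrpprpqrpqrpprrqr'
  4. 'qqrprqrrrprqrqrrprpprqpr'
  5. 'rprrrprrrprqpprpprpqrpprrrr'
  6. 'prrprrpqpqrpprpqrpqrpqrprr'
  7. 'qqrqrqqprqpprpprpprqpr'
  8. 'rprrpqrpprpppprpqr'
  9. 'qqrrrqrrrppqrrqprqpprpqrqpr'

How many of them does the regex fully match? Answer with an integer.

1 → match
2 → match
3 → match
4 → match
5 → match
6 → match
7 → match
8 → match
9 → match
Total matched: 9

9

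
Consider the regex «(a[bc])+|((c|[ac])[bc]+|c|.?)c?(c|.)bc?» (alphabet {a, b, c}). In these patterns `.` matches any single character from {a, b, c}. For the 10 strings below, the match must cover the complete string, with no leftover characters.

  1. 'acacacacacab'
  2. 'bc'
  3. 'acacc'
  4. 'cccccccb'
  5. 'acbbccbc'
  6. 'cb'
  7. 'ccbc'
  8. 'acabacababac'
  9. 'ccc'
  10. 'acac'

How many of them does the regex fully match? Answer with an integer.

7

1. 'acacacacacab' → match
2. 'bc' → no match
3. 'acacc' → no match
4. 'cccccccb' → match
5. 'acbbccbc' → match
6. 'cb' → match
7. 'ccbc' → match
8. 'acabacababac' → match
9. 'ccc' → no match
10. 'acac' → match
Total matched: 7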